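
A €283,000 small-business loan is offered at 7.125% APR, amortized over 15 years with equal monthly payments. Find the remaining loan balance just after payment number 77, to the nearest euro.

With monthly rate i = 7.125%/12 = 0.0059375, the balance after k of n payments is P · [(1+i)^n − (1+i)^k] / [(1+i)^n − 1].
(1+0.0059375)^180 = 2.90254997 and (1+0.0059375)^77 = 1.57749094, so the balance is 283,000 × (2.90254997 − 1.57749094) / (2.90254997 − 1) = €197,099.53.

€197,100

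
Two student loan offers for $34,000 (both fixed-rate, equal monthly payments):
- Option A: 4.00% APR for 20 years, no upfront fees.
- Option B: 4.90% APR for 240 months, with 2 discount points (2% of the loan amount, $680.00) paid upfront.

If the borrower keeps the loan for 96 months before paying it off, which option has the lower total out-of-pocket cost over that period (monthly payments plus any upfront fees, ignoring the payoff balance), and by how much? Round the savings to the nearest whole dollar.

Option A by $2,262

Option A: monthly rate = 4%/12 = 0.0033333; payment = 34,000 × 0.0033333 / (1 − (1+0.0033333)^−240) = $206.03.
Option B: monthly rate = 4.9%/12 = 0.0040833; payment = 34,000 × 0.0040833 / (1 − (1+0.0040833)^−240) = $222.51.
Over 96 months: Option A costs 96 × $206.03 = $19,778.88; Option B costs 96 × $222.51 + $680.00 = $22,040.96.
Option A is cheaper by $22,040.96 − $19,778.88 = $2,262.08.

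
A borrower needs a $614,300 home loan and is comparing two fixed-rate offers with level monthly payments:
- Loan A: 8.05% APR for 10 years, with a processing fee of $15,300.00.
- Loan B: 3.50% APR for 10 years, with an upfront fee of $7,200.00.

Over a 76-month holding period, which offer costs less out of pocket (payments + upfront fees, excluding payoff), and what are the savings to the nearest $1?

Loan A: monthly rate = 8.05%/12 = 0.0067083; payment = 614,300 × 0.0067083 / (1 − (1+0.0067083)^−120) = $7,469.39.
Loan B: at 3.50% the monthly rate is 0.0029167, so the payment is 614,300 × 0.0029167 / (1 − 1.0029167^−120) = $6,074.56.
Over 76 months: Loan A costs 76 × $7,469.39 + $15,300.00 = $582,973.64; Loan B costs 76 × $6,074.56 + $7,200.00 = $468,866.56.
Loan B is cheaper by $582,973.64 − $468,866.56 = $114,107.08.

Loan B by $114,107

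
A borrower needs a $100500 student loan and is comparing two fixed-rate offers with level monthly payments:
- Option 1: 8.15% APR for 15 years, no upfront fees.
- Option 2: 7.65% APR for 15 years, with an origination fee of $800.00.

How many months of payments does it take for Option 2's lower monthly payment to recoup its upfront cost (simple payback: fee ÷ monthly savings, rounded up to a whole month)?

Option 1: monthly rate = 8.15%/12 = 0.0067917; payment = 100,500 × 0.0067917 / (1 − (1+0.0067917)^−180) = $969.15.
Option 2: monthly rate = 7.65%/12 = 0.0063750; payment = 100,500 × 0.0063750 / (1 − (1+0.0063750)^−180) = $940.23.
Monthly savings = $969.15 − $940.23 = $28.92.
Break-even = $800.00 / $28.92 = 27.66 → 28 months.

28 months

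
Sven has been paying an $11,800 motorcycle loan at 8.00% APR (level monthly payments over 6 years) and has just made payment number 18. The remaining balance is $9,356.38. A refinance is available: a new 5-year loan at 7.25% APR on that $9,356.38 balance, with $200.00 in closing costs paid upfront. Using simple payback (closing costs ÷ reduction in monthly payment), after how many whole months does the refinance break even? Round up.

10 months

Current payment = 11,800 × 8%/12 / (1 − (1+0.0066667)^−72) = $206.89.
Refinanced payment = 9,356.38 × 0.0060417 / (1 − (1+0.0060417)^−60) = $186.37.
Monthly savings = $206.89 − $186.37 = $20.52.
Break-even = $200.00 / $20.52 = 9.75 → 10 months.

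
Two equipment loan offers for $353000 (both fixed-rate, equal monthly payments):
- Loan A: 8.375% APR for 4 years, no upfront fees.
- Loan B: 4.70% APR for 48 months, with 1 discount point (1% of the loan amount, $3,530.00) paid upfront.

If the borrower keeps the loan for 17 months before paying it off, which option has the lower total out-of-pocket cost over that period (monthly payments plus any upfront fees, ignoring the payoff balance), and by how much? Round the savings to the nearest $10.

Loan A: monthly rate = 8.375%/12 = 0.0069792; payment = 353,000 × 0.0069792 / (1 − (1+0.0069792)^−48) = $8,680.03.
Loan B: monthly rate = 4.7%/12 = 0.0039167; payment = 353,000 × 0.0039167 / (1 − (1+0.0039167)^−48) = $8,081.46.
Over 17 months: Loan A costs 17 × $8,680.03 = $147,560.51; Loan B costs 17 × $8,081.46 + $3,530.00 = $140,914.82.
Loan B is cheaper by $147,560.51 − $140,914.82 = $6,645.69.

Loan B by $6,650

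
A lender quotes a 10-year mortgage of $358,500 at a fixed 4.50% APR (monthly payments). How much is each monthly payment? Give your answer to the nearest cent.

At 4.50% the monthly rate is 0.0037500, so the payment is 358,500 × 0.0037500 / (1 − 1.0037500^−120) = $3,715.44.

$3,715.44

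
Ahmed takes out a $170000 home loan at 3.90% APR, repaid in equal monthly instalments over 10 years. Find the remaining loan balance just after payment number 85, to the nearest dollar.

$56,587

With monthly rate i = 3.9%/12 = 0.0032500, the balance after k of n payments is P · [(1+i)^n − (1+i)^k] / [(1+i)^n − 1].
(1+0.0032500)^120 = 1.47604708 and (1+0.0032500)^85 = 1.31758704, so the balance is 170,000 × (1.47604708 − 1.31758704) / (1.47604708 − 1) = $56,587.27.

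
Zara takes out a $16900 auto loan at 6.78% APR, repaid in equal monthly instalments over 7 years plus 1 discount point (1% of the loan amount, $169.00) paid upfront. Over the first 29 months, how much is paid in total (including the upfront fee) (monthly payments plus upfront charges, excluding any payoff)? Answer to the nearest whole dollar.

$7,513

At 6.78% the monthly rate is 0.0056500, so the payment is 16,900 × 0.0056500 / (1 − 1.0056500^−84) = $253.25.
Total outlay = 29 × $253.25 + $169.00 = $7,513.25.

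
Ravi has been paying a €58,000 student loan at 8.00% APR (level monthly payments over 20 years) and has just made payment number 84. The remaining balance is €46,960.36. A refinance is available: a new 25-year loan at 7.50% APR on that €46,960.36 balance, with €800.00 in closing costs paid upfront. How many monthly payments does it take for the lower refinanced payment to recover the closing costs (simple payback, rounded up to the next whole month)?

Current payment = 58,000 × 8%/12 / (1 − (1+0.0066667)^−240) = €485.14.
Refinanced payment = 46,960.36 × 0.0062500 / (1 − (1+0.0062500)^−300) = €347.03.
Monthly savings = €485.14 − €347.03 = €138.11.
Break-even = €800.00 / €138.11 = 5.79 → 6 months.

6 months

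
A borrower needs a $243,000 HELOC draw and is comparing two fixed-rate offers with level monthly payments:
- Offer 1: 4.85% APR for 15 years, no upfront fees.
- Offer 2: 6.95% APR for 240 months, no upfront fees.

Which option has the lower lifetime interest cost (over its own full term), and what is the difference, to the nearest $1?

Offer 1: at 4.85% the monthly rate is 0.0040417, so the payment is 243,000 × 0.0040417 / (1 − 1.0040417^−180) = $1,902.69.
Total interest on Offer 1 = 180 × $1,902.69 − $243,000 = $99,484.20.
Offer 2: at 6.95% the monthly rate is 0.0057917, so the payment is 243,000 × 0.0057917 / (1 − 1.0057917^−240) = $1,876.69.
Total interest on Offer 2 = 240 × $1,876.69 − $243,000 = $207,405.60.
Offer 1 is lower by $107,921.40.

Offer 1 by $107,921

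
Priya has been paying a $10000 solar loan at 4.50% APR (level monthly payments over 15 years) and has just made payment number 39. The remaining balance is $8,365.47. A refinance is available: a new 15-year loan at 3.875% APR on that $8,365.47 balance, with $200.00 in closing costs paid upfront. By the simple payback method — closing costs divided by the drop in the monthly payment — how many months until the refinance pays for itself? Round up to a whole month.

14 months

Current payment = 10,000 × 4.5%/12 / (1 − (1+0.0037500)^−180) = $76.50.
Refinanced payment = 8,365.47 × 0.0032292 / (1 − (1+0.0032292)^−180) = $61.36.
Monthly savings = $76.50 − $61.36 = $15.14.
Break-even = $200.00 / $15.14 = 13.21 → 14 months.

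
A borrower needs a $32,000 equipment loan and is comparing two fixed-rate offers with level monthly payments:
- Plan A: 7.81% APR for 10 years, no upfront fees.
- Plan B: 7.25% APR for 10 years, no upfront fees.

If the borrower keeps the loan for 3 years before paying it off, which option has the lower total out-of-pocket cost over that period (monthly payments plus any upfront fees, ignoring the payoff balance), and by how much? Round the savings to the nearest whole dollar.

Plan B by $337

Plan A: at 7.81% the monthly rate is 0.0065083, so the payment is 32,000 × 0.0065083 / (1 − 1.0065083^−120) = $385.04.
Plan B: monthly rate = 7.25%/12 = 0.0060417; payment = 32,000 × 0.0060417 / (1 − (1+0.0060417)^−120) = $375.68.
Over 36 months: Plan A costs 36 × $385.04 = $13,861.44; Plan B costs 36 × $375.68 = $13,524.48.
Plan B is cheaper by $13,861.44 − $13,524.48 = $336.96.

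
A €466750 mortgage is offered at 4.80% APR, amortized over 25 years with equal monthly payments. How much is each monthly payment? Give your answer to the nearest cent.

€2,674.46

At 4.80% the monthly rate is 0.0040000, so the payment is 466,750 × 0.0040000 / (1 − 1.0040000^−300) = €2,674.46.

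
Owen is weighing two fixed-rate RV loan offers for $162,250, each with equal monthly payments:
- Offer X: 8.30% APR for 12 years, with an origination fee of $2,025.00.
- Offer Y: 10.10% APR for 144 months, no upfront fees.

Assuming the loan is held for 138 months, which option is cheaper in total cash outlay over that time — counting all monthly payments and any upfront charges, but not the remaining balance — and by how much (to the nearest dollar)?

Offer X by $20,789

Offer X: at 8.30% the monthly rate is 0.0069167, so the payment is 162,250 × 0.0069167 / (1 − 1.0069167^−144) = $1,783.08.
Offer Y: monthly rate = 10.1%/12 = 0.0084167; payment = 162,250 × 0.0084167 / (1 − (1+0.0084167)^−144) = $1,948.40.
Over 138 months: Offer X costs 138 × $1,783.08 + $2,025.00 = $248,090.04; Offer Y costs 138 × $1,948.40 = $268,879.20.
Offer X is cheaper by $268,879.20 − $248,090.04 = $20,789.16.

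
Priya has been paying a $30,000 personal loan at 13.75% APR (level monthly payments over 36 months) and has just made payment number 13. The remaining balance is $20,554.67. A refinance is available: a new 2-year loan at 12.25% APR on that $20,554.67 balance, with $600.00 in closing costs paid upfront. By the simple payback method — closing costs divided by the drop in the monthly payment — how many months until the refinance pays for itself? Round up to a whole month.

Current payment = 30,000 × 13.75%/12 / (1 − (1+0.0114583)^−36) = $1,021.69.
Refinanced payment = 20,554.67 × 0.0102083 / (1 − (1+0.0102083)^−24) = $969.98.
Monthly savings = $1,021.69 − $969.98 = $51.71.
Break-even = $600.00 / $51.71 = 11.60 → 12 months.

12 months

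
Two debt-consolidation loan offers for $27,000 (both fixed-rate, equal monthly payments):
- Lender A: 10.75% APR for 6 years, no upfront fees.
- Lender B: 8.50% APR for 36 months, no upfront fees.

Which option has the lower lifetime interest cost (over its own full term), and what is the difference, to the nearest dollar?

Lender A: at 10.75% the monthly rate is 0.0089583, so the payment is 27,000 × 0.0089583 / (1 − 1.0089583^−72) = $510.47.
Total interest on Lender A = 72 × $510.47 − $27,000 = $9,753.84.
Lender B: at 8.50% the monthly rate is 0.0070833, so the payment is 27,000 × 0.0070833 / (1 − 1.0070833^−36) = $852.32.
Total interest on Lender B = 36 × $852.32 − $27,000 = $3,683.52.
Lender B is lower by $6,070.32.

Lender B by $6,070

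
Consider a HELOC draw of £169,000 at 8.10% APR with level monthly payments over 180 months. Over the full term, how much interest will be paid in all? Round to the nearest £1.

£123,468

At 8.10% the monthly rate is 0.0067500, so the payment is 169,000 × 0.0067500 / (1 − 1.0067500^−180) = £1,624.82.
Total paid = 180 × £1,624.82 = £292,467.60; interest = £292,467.60 − £169,000 = £123,467.60.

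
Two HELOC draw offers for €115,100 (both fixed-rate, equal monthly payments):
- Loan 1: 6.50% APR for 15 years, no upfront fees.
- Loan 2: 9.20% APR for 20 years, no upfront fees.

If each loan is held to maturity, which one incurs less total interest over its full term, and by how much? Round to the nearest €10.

Loan 1: monthly rate = 6.5%/12 = 0.0054167; payment = 115,100 × 0.0054167 / (1 − (1+0.0054167)^−180) = €1,002.64.
Total interest on Loan 1 = 180 × €1,002.64 − €115,100 = €65,375.20.
Loan 2: at 9.20% the monthly rate is 0.0076667, so the payment is 115,100 × 0.0076667 / (1 − 1.0076667^−240) = €1,050.44.
Total interest on Loan 2 = 240 × €1,050.44 − €115,100 = €137,005.60.
Loan 1 is lower by €71,630.40.

Loan 1 by €71,630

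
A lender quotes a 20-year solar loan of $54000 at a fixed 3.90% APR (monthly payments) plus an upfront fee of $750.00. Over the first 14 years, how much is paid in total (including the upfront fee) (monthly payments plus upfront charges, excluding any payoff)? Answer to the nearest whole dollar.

Monthly rate = 3.9%/12 = 0.0032500; payment = 54,000 × 0.0032500 / (1 − (1+0.0032500)^−240) = $324.39.
Total outlay = 168 × $324.39 + $750.00 = $55,247.52.

$55,248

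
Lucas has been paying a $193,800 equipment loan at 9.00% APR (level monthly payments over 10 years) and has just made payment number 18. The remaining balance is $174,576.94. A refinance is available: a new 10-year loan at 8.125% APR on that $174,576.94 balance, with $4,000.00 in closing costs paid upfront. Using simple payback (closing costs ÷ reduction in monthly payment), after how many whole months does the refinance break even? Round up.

Current payment = 193,800 × 9%/12 / (1 − (1+0.0075000)^−120) = $2,454.98.
Refinanced payment = 174,576.94 × 0.0067708 / (1 − (1+0.0067708)^−120) = $2,129.65.
Monthly savings = $2,454.98 − $2,129.65 = $325.33.
Break-even = $4,000.00 / $325.33 = 12.30 → 13 months.

13 months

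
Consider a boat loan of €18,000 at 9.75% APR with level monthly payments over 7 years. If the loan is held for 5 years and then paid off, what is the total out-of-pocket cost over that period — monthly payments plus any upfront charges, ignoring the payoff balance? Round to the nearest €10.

€17,790

Monthly rate = 9.75%/12 = 0.0081250; payment = 18,000 × 0.0081250 / (1 − (1+0.0081250)^−84) = €296.50.
Total outlay = 60 × €296.50 = €17,790.00.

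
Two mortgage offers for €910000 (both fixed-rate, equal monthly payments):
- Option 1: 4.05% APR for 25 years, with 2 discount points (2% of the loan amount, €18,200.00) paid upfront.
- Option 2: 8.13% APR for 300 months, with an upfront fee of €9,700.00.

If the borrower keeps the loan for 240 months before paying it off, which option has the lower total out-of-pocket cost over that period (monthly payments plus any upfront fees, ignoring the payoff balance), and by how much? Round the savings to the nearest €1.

Option 1: monthly rate = 4.05%/12 = 0.0033750; payment = 910,000 × 0.0033750 / (1 − (1+0.0033750)^−300) = €4,828.47.
Option 2: monthly rate = 8.13%/12 = 0.0067750; payment = 910,000 × 0.0067750 / (1 − (1+0.0067750)^−300) = €7,102.07.
Over 240 months: Option 1 costs 240 × €4,828.47 + €18,200.00 = €1,177,032.80; Option 2 costs 240 × €7,102.07 + €9,700.00 = €1,714,196.80.
Option 1 is cheaper by €1,714,196.80 − €1,177,032.80 = €537,164.00.

Option 1 by €537,164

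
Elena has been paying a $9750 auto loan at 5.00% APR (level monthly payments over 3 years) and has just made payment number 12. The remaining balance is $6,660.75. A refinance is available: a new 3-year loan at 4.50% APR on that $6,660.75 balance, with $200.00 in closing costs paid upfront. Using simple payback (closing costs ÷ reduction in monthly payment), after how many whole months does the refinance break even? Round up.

3 months

Current payment = 9,750 × 5%/12 / (1 − (1+0.0041667)^−36) = $292.22.
Refinanced payment = 6,660.75 × 0.0037500 / (1 − (1+0.0037500)^−36) = $198.14.
Monthly savings = $292.22 − $198.14 = $94.08.
Break-even = $200.00 / $94.08 = 2.13 → 3 months.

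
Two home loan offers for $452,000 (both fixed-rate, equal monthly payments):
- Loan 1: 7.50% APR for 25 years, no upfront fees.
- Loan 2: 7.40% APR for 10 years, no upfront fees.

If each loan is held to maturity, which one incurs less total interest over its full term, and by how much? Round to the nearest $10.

Loan 2 by $361,060

Loan 1: at 7.50% the monthly rate is 0.0062500, so the payment is 452,000 × 0.0062500 / (1 − 1.0062500^−300) = $3,340.24.
Total interest on Loan 1 = 300 × $3,340.24 − $452,000 = $550,072.00.
Loan 2: monthly rate = 7.4%/12 = 0.0061667; payment = 452,000 × 0.0061667 / (1 − (1+0.0061667)^−120) = $5,341.76.
Total interest on Loan 2 = 120 × $5,341.76 − $452,000 = $189,011.20.
Loan 2 is lower by $361,060.80.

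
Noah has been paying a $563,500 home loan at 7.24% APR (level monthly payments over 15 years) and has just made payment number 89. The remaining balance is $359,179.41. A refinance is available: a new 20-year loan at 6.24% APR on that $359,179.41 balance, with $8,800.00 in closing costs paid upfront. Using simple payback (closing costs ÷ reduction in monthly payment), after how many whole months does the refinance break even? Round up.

4 months

Current payment = 563,500 × 7.24%/12 / (1 − (1+0.0060333)^−180) = $5,140.81.
Refinanced payment = 359,179.41 × 0.0052000 / (1 − (1+0.0052000)^−240) = $2,623.25.
Monthly savings = $5,140.81 − $2,623.25 = $2,517.56.
Break-even = $8,800.00 / $2,517.56 = 3.50 → 4 months.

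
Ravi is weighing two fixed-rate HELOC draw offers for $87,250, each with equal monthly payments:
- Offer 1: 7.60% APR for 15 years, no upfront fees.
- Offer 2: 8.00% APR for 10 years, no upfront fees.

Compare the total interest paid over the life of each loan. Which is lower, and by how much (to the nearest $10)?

Offer 1: at 7.60% the monthly rate is 0.0063333, so the payment is 87,250 × 0.0063333 / (1 − 1.0063333^−180) = $813.78.
Total interest on Offer 1 = 180 × $813.78 − $87,250 = $59,230.40.
Offer 2: monthly rate = 8%/12 = 0.0066667; payment = 87,250 × 0.0066667 / (1 − (1+0.0066667)^−120) = $1,058.58.
Total interest on Offer 2 = 120 × $1,058.58 − $87,250 = $39,779.60.
Offer 2 is lower by $19,450.80.

Offer 2 by $19,450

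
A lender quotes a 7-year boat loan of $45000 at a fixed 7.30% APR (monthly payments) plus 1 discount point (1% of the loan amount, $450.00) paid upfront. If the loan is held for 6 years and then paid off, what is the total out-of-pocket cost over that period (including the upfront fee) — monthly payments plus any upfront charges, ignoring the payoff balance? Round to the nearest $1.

Monthly rate = 7.3%/12 = 0.0060833; payment = 45,000 × 0.0060833 / (1 − (1+0.0060833)^−84) = $685.79.
Total outlay = 72 × $685.79 + $450.00 = $49,826.88.

$49,827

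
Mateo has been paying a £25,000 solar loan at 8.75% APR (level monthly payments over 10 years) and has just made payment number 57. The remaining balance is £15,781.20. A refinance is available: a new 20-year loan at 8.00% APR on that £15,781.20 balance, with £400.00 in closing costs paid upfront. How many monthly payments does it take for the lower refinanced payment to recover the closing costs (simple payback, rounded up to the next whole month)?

3 months

Current payment = 25,000 × 8.75%/12 / (1 − (1+0.0072917)^−120) = £313.32.
Refinanced payment = 15,781.20 × 0.0066667 / (1 − (1+0.0066667)^−240) = £132.00.
Monthly savings = £313.32 − £132.00 = £181.32.
Break-even = £400.00 / £181.32 = 2.21 → 3 months.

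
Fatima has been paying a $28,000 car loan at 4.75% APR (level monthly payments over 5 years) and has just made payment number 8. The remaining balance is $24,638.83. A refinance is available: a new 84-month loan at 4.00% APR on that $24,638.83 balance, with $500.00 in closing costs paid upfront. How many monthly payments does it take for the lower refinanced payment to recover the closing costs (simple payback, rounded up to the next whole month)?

3 months

Current payment = 28,000 × 4.75%/12 / (1 − (1+0.0039583)^−60) = $525.19.
Refinanced payment = 24,638.83 × 0.0033333 / (1 − (1+0.0033333)^−84) = $336.78.
Monthly savings = $525.19 − $336.78 = $188.41.
Break-even = $500.00 / $188.41 = 2.65 → 3 months.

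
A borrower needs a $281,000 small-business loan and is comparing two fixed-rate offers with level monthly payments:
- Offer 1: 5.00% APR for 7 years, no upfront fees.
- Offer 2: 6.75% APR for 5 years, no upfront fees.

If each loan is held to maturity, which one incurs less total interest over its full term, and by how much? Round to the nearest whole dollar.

Offer 1: monthly rate = 5%/12 = 0.0041667; payment = 281,000 × 0.0041667 / (1 − (1+0.0041667)^−84) = $3,971.63.
Total interest on Offer 1 = 84 × $3,971.63 − $281,000 = $52,616.92.
Offer 2: monthly rate = 6.75%/12 = 0.0056250; payment = 281,000 × 0.0056250 / (1 − (1+0.0056250)^−60) = $5,531.05.
Total interest on Offer 2 = 60 × $5,531.05 − $281,000 = $50,863.00.
Offer 2 is lower by $1,753.92.

Offer 2 by $1,754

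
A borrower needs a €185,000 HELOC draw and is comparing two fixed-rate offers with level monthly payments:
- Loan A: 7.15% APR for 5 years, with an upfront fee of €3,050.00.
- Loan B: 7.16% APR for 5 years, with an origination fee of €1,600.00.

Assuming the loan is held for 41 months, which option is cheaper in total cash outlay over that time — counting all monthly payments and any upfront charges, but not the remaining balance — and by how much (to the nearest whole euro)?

Loan A: monthly rate = 7.15%/12 = 0.0059583; payment = 185,000 × 0.0059583 / (1 − (1+0.0059583)^−60) = €3,676.33.
Loan B: at 7.16% the monthly rate is 0.0059667, so the payment is 185,000 × 0.0059667 / (1 − 1.0059667^−60) = €3,677.20.
Over 41 months: Loan A costs 41 × €3,676.33 + €3,050.00 = €153,779.53; Loan B costs 41 × €3,677.20 + €1,600.00 = €152,365.20.
Loan B is cheaper by €153,779.53 − €152,365.20 = €1,414.33.

Loan B by €1,414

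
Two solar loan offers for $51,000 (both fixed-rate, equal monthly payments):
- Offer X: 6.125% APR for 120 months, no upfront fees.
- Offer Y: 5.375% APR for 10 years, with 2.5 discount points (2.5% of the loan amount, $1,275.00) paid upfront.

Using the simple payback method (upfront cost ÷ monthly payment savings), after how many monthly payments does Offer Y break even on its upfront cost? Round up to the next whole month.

Offer X: at 6.125% the monthly rate is 0.0051042, so the payment is 51,000 × 0.0051042 / (1 − 1.0051042^−120) = $569.41.
Offer Y: at 5.375% the monthly rate is 0.0044792, so the payment is 51,000 × 0.0044792 / (1 − 1.0044792^−120) = $550.33.
Monthly savings = $569.41 − $550.33 = $19.08.
Break-even = $1,275.00 / $19.08 = 66.82 → 67 months.

67 months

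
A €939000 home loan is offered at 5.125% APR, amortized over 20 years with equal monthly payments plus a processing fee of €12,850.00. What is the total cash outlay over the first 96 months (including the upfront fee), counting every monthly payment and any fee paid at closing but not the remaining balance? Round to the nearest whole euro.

€614,003

Monthly rate = 5.125%/12 = 0.0042708; payment = 939,000 × 0.0042708 / (1 − (1+0.0042708)^−240) = €6,262.01.
Total outlay = 96 × €6,262.01 + €12,850.00 = €614,002.96.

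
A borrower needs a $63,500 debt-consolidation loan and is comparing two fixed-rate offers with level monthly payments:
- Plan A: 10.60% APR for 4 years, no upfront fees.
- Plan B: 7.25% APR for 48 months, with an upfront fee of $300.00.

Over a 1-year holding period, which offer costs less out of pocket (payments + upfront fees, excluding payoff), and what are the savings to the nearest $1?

Plan B by $911

Plan A: monthly rate = 10.6%/12 = 0.0088333; payment = 63,500 × 0.0088333 / (1 − (1+0.0088333)^−48) = $1,628.88.
Plan B: monthly rate = 7.25%/12 = 0.0060417; payment = 63,500 × 0.0060417 / (1 − (1+0.0060417)^−48) = $1,527.96.
Over 12 months: Plan A costs 12 × $1,628.88 = $19,546.56; Plan B costs 12 × $1,527.96 + $300.00 = $18,635.52.
Plan B is cheaper by $19,546.56 − $18,635.52 = $911.04.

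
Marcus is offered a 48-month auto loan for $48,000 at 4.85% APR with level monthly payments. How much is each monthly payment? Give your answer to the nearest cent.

$1,102.15

Monthly rate = 4.85%/12 = 0.0040417; payment = 48,000 × 0.0040417 / (1 − (1+0.0040417)^−48) = $1,102.15.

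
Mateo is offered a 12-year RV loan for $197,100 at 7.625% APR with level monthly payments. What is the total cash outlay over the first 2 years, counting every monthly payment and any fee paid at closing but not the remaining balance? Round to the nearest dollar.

Monthly rate = 7.625%/12 = 0.0063542; payment = 197,100 × 0.0063542 / (1 − (1+0.0063542)^−144) = $2,093.20.
Total outlay = 24 × $2,093.20 = $50,236.80.

$50,237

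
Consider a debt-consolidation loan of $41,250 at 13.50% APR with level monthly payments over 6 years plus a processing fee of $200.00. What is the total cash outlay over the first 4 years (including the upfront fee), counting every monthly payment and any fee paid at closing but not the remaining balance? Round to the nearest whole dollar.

$40,471

At 13.50% the monthly rate is 0.0112500, so the payment is 41,250 × 0.0112500 / (1 − 1.0112500^−72) = $838.98.
Total outlay = 48 × $838.98 + $200.00 = $40,471.04.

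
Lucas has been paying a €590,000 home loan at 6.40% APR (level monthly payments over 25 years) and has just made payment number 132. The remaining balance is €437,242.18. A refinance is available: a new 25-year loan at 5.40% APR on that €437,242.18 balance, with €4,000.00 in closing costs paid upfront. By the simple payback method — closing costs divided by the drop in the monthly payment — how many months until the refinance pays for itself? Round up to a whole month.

4 months

Current payment = 590,000 × 6.4%/12 / (1 − (1+0.0053333)^−300) = €3,946.93.
Refinanced payment = 437,242.18 × 0.0045000 / (1 − (1+0.0045000)^−300) = €2,659.00.
Monthly savings = €3,946.93 − €2,659.00 = €1,287.93.
Break-even = €4,000.00 / €1,287.93 = 3.11 → 4 months.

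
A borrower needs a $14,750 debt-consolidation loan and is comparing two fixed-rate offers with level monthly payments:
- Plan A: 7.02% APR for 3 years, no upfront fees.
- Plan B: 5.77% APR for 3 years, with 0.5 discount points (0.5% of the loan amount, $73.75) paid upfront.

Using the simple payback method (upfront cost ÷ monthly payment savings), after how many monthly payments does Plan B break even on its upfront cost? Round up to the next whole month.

Plan A: at 7.02% the monthly rate is 0.0058500, so the payment is 14,750 × 0.0058500 / (1 − 1.0058500^−36) = $455.57.
Plan B: monthly rate = 5.77%/12 = 0.0048083; payment = 14,750 × 0.0048083 / (1 − (1+0.0048083)^−36) = $447.19.
Monthly savings = $455.57 − $447.19 = $8.38.
Break-even = $73.75 / $8.38 = 8.80 → 9 months.

9 months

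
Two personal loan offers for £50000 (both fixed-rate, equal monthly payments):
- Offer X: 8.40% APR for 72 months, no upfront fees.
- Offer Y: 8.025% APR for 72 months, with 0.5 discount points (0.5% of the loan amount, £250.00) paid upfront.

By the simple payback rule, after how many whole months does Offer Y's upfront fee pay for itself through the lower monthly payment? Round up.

28 months

Offer X: at 8.40% the monthly rate is 0.0070000, so the payment is 50,000 × 0.0070000 / (1 − 1.0070000^−72) = £886.46.
Offer Y: at 8.025% the monthly rate is 0.0066875, so the payment is 50,000 × 0.0066875 / (1 − 1.0066875^−72) = £877.27.
Monthly savings = £886.46 − £877.27 = £9.19.
Break-even = £250.00 / £9.19 = 27.20 → 28 months.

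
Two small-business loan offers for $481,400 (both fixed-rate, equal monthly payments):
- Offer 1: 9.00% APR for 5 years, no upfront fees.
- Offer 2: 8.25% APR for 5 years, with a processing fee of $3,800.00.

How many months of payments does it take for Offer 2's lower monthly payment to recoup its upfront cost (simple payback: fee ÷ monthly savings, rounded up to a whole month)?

Offer 1: monthly rate = 9%/12 = 0.0075000; payment = 481,400 × 0.0075000 / (1 − (1+0.0075000)^−60) = $9,993.07.
Offer 2: monthly rate = 8.25%/12 = 0.0068750; payment = 481,400 × 0.0068750 / (1 − (1+0.0068750)^−60) = $9,818.76.
Monthly savings = $9,993.07 − $9,818.76 = $174.31.
Break-even = $3,800.00 / $174.31 = 21.80 → 22 months.

22 months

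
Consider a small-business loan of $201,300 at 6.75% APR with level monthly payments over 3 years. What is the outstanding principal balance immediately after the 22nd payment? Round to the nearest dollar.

$83,146

With monthly rate i = 6.75%/12 = 0.0056250, the balance after k of n payments is P · [(1+i)^n − (1+i)^k] / [(1+i)^n − 1].
(1+0.0056250)^36 = 1.22376552 and (1+0.0056250)^22 = 1.13134055, so the balance is 201,300 × (1.22376552 − 1.13134055) / (1.22376552 − 1) = $83,145.73.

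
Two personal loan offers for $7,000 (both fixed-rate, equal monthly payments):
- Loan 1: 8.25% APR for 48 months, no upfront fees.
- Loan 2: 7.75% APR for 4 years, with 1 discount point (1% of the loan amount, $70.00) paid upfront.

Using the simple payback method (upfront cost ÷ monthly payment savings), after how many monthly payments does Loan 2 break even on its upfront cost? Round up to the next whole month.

43 months

Loan 1: monthly rate = 8.25%/12 = 0.0068750; payment = 7,000 × 0.0068750 / (1 − (1+0.0068750)^−48) = $171.71.
Loan 2: at 7.75% the monthly rate is 0.0064583, so the payment is 7,000 × 0.0064583 / (1 − 1.0064583^−48) = $170.07.
Monthly savings = $171.71 − $170.07 = $1.64.
Break-even = $70.00 / $1.64 = 42.68 → 43 months.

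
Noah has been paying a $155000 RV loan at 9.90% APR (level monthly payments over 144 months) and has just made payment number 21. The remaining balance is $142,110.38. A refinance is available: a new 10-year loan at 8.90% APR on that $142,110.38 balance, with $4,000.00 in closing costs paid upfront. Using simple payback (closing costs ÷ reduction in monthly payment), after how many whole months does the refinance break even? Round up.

Current payment = 155,000 × 9.9%/12 / (1 − (1+0.0082500)^−144) = $1,843.43.
Refinanced payment = 142,110.38 × 0.0074167 / (1 − (1+0.0074167)^−120) = $1,792.51.
Monthly savings = $1,843.43 − $1,792.51 = $50.92.
Break-even = $4,000.00 / $50.92 = 78.55 → 79 months.

79 months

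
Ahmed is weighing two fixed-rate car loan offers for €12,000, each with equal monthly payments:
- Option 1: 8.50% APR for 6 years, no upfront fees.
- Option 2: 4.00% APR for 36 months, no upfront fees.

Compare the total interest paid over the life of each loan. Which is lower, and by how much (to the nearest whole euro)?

Option 2 by €2,606

Option 1: at 8.50% the monthly rate is 0.0070833, so the payment is 12,000 × 0.0070833 / (1 − 1.0070833^−72) = €213.34.
Total interest on Option 1 = 72 × €213.34 − €12,000 = €3,360.48.
Option 2: monthly rate = 4%/12 = 0.0033333; payment = 12,000 × 0.0033333 / (1 − (1+0.0033333)^−36) = €354.29.
Total interest on Option 2 = 36 × €354.29 − €12,000 = €754.44.
Option 2 is lower by €2,606.04.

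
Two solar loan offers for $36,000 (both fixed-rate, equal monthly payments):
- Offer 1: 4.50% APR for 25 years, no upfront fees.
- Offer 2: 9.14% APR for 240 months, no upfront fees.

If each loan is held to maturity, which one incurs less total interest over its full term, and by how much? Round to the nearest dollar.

Offer 1: monthly rate = 4.5%/12 = 0.0037500; payment = 36,000 × 0.0037500 / (1 − (1+0.0037500)^−300) = $200.10.
Total interest on Offer 1 = 300 × $200.10 − $36,000 = $24,030.00.
Offer 2: monthly rate = 9.14%/12 = 0.0076167; payment = 36,000 × 0.0076167 / (1 − (1+0.0076167)^−240) = $327.15.
Total interest on Offer 2 = 240 × $327.15 − $36,000 = $42,516.00.
Offer 1 is lower by $18,486.00.

Offer 1 by $18,486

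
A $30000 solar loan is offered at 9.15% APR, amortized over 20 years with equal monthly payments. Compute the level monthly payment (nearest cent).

$272.82

At 9.15% the monthly rate is 0.0076250, so the payment is 30,000 × 0.0076250 / (1 − 1.0076250^−240) = $272.82.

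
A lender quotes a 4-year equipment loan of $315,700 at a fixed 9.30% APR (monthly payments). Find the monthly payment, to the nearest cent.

At 9.30% the monthly rate is 0.0077500, so the payment is 315,700 × 0.0077500 / (1 − 1.0077500^−48) = $7,901.26.

$7,901.26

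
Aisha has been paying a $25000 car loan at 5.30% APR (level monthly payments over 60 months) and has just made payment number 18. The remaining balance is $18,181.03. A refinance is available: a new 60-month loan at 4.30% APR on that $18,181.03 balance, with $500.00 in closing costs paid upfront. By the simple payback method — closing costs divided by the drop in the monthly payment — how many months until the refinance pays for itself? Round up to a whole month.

Current payment = 25,000 × 5.3%/12 / (1 − (1+0.0044167)^−60) = $475.22.
Refinanced payment = 18,181.03 × 0.0035833 / (1 − (1+0.0035833)^−60) = $337.30.
Monthly savings = $475.22 − $337.30 = $137.92.
Break-even = $500.00 / $137.92 = 3.63 → 4 months.

4 months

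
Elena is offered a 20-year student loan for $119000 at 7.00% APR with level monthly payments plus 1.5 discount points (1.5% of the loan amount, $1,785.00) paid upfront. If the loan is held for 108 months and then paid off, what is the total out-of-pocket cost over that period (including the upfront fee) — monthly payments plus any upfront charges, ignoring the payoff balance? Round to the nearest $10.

$101,430

Monthly rate = 7%/12 = 0.0058333; payment = 119,000 × 0.0058333 / (1 − (1+0.0058333)^−240) = $922.61.
Total outlay = 108 × $922.61 + $1,785.00 = $101,426.88.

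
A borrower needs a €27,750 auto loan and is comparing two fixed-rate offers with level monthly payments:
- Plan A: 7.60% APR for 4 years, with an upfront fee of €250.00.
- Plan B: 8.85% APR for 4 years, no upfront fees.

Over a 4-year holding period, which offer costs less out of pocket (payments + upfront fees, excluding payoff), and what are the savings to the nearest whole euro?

Plan A: at 7.60% the monthly rate is 0.0063333, so the payment is 27,750 × 0.0063333 / (1 − 1.0063333^−48) = €672.26.
Plan B: at 8.85% the monthly rate is 0.0073750, so the payment is 27,750 × 0.0073750 / (1 − 1.0073750^−48) = €688.59.
Over 48 months: Plan A costs 48 × €672.26 + €250.00 = €32,518.48; Plan B costs 48 × €688.59 = €33,052.32.
Plan A is cheaper by €33,052.32 − €32,518.48 = €533.84.

Plan A by €534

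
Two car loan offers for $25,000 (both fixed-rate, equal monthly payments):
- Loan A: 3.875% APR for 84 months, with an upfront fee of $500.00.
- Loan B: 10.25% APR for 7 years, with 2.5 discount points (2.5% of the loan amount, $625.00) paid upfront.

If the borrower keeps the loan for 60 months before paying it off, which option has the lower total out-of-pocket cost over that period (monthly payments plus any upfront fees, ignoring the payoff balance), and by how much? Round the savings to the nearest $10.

Loan A by $4,800

Loan A: monthly rate = 3.875%/12 = 0.0032292; payment = 25,000 × 0.0032292 / (1 − (1+0.0032292)^−84) = $340.28.
Loan B: at 10.25% the monthly rate is 0.0085417, so the payment is 25,000 × 0.0085417 / (1 − 1.0085417^−84) = $418.27.
Over 60 months: Loan A costs 60 × $340.28 + $500.00 = $20,916.80; Loan B costs 60 × $418.27 + $625.00 = $25,721.20.
Loan A is cheaper by $25,721.20 − $20,916.80 = $4,804.40.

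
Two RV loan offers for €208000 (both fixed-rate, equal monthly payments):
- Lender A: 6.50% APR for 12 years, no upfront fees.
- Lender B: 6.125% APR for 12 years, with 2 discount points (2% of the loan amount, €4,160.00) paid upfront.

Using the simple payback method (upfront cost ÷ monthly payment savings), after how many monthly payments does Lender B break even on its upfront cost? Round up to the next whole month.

Lender A: at 6.50% the monthly rate is 0.0054167, so the payment is 208,000 × 0.0054167 / (1 − 1.0054167^−144) = €2,084.00.
Lender B: at 6.125% the monthly rate is 0.0051042, so the payment is 208,000 × 0.0051042 / (1 − 1.0051042^−144) = €2,043.25.
Monthly savings = €2,084.00 − €2,043.25 = €40.75.
Break-even = €4,160.00 / €40.75 = 102.09 → 103 months.

103 months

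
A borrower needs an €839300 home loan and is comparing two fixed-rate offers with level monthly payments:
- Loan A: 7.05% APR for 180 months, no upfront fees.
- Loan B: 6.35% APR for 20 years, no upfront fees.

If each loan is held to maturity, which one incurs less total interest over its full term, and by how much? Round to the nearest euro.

Loan A: at 7.05% the monthly rate is 0.0058750, so the payment is 839,300 × 0.0058750 / (1 − 1.0058750^−180) = €7,567.35.
Total interest on Loan A = 180 × €7,567.35 − €839,300 = €522,823.00.
Loan B: at 6.35% the monthly rate is 0.0052917, so the payment is 839,300 × 0.0052917 / (1 − 1.0052917^−240) = €6,183.70.
Total interest on Loan B = 240 × €6,183.70 − €839,300 = €644,788.00.
Loan A is lower by €121,965.00.

Loan A by €121,965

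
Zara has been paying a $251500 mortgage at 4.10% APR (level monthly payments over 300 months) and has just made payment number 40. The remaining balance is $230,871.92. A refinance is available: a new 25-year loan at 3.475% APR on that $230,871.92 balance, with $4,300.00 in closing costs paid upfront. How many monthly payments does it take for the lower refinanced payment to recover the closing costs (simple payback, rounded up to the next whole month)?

23 months

Current payment = 251,500 × 4.1%/12 / (1 − (1+0.0034167)^−300) = $1,341.44.
Refinanced payment = 230,871.92 × 0.0028958 / (1 − (1+0.0028958)^−300) = $1,152.71.
Monthly savings = $1,341.44 − $1,152.71 = $188.73.
Break-even = $4,300.00 / $188.73 = 22.78 → 23 months.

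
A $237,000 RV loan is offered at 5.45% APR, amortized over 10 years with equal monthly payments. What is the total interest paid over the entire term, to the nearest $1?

$70,945

Monthly rate = 5.45%/12 = 0.0045417; payment = 237,000 × 0.0045417 / (1 − (1+0.0045417)^−120) = $2,566.21.
Total paid = 120 × $2,566.21 = $307,945.20; interest = $307,945.20 − $237,000 = $70,945.20.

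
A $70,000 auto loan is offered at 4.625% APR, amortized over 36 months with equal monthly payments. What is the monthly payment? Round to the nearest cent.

$2,086.20

Monthly rate = 4.625%/12 = 0.0038542; payment = 70,000 × 0.0038542 / (1 − (1+0.0038542)^−36) = $2,086.20.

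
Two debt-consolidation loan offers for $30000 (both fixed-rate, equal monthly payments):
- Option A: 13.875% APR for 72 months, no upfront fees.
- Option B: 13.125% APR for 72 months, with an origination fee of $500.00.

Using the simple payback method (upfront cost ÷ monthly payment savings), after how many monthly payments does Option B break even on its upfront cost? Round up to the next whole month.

42 months

Option A: monthly rate = 13.875%/12 = 0.0115625; payment = 30,000 × 0.0115625 / (1 − (1+0.0115625)^−72) = $616.17.
Option B: at 13.125% the monthly rate is 0.0109375, so the payment is 30,000 × 0.0109375 / (1 − 1.0109375^−72) = $604.20.
Monthly savings = $616.17 − $604.20 = $11.97.
Break-even = $500.00 / $11.97 = 41.77 → 42 months.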